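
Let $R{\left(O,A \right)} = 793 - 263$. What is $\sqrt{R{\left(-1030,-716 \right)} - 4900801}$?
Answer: $i \sqrt{4900271} \approx 2213.7 i$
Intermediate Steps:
$R{\left(O,A \right)} = 530$ ($R{\left(O,A \right)} = 793 - 263 = 530$)
$\sqrt{R{\left(-1030,-716 \right)} - 4900801} = \sqrt{530 - 4900801} = \sqrt{-4900271} = i \sqrt{4900271}$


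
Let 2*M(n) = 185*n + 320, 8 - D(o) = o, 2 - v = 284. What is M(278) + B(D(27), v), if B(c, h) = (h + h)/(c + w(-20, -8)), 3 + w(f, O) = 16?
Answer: 25969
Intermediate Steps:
v = -282 (v = 2 - 1*284 = 2 - 284 = -282)
w(f, O) = 13 (w(f, O) = -3 + 16 = 13)
D(o) = 8 - o
B(c, h) = 2*h/(13 + c) (B(c, h) = (h + h)/(c + 13) = (2*h)/(13 + c) = 2*h/(13 + c))
M(n) = 160 + 185*n/2 (M(n) = (185*n + 320)/2 = (320 + 185*n)/2 = 160 + 185*n/2)
M(278) + B(D(27), v) = (160 + (185/2)*278) + 2*(-282)/(13 + (8 - 1*27)) = (160 + 25715) + 2*(-282)/(13 + (8 - 27)) = 25875 + 2*(-282)/(13 - 19) = 25875 + 2*(-282)/(-6) = 25875 + 2*(-282)*(-1/6) = 25875 + 94 = 25969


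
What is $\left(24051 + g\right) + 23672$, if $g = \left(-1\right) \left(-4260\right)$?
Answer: $51983$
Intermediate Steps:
$g = 4260$
$\left(24051 + g\right) + 23672 = \left(24051 + 4260\right) + 23672 = 28311 + 23672 = 51983$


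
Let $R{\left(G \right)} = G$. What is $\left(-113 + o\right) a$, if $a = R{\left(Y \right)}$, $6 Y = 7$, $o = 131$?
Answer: $21$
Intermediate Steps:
$Y = \frac{7}{6}$ ($Y = \frac{1}{6} \cdot 7 = \frac{7}{6} \approx 1.1667$)
$a = \frac{7}{6} \approx 1.1667$
$\left(-113 + o\right) a = \left(-113 + 131\right) \frac{7}{6} = 18 \cdot \frac{7}{6} = 21$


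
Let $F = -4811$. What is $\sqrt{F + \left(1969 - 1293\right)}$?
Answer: $i \sqrt{4135} \approx 64.304 i$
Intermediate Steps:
$\sqrt{F + \left(1969 - 1293\right)} = \sqrt{-4811 + \left(1969 - 1293\right)} = \sqrt{-4811 + 676} = \sqrt{-4135} = i \sqrt{4135}$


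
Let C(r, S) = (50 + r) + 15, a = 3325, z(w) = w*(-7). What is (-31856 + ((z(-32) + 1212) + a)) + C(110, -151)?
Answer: -26920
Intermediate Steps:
z(w) = -7*w
C(r, S) = 65 + r
(-31856 + ((z(-32) + 1212) + a)) + C(110, -151) = (-31856 + ((-7*(-32) + 1212) + 3325)) + (65 + 110) = (-31856 + ((224 + 1212) + 3325)) + 175 = (-31856 + (1436 + 3325)) + 175 = (-31856 + 4761) + 175 = -27095 + 175 = -26920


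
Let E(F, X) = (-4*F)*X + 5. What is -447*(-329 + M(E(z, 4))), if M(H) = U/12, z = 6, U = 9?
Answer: 586911/4 ≈ 1.4673e+5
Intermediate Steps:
E(F, X) = 5 - 4*F*X (E(F, X) = -4*F*X + 5 = 5 - 4*F*X)
M(H) = ¾ (M(H) = 9/12 = 9*(1/12) = ¾)
-447*(-329 + M(E(z, 4))) = -447*(-329 + ¾) = -447*(-1313/4) = 586911/4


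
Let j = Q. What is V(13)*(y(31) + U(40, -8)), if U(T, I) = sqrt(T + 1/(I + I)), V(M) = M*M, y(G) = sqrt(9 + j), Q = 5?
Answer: 169*sqrt(14) + 507*sqrt(71)/4 ≈ 1700.4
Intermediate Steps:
j = 5
y(G) = sqrt(14) (y(G) = sqrt(9 + 5) = sqrt(14))
V(M) = M**2
U(T, I) = sqrt(T + 1/(2*I))
V(13)*(y(31) + U(40, -8)) = 13**2*(sqrt(14) + sqrt(2/(-8) + 4*40)/2) = 169*(sqrt(14) + sqrt(2*(-1/8) + 160)/2) = 169*(sqrt(14) + sqrt(-1/4 + 160)/2) = 169*(sqrt(14) + sqrt(639/4)/2) = 169*(sqrt(14) + (3*sqrt(71)/2)/2) = 169*(sqrt(14) + 3*sqrt(71)/4) = 169*sqrt(14) + 507*sqrt(71)/4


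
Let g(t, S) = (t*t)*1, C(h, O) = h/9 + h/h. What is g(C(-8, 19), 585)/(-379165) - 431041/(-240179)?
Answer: 13238288281786/7376465113335 ≈ 1.7947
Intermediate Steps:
C(h, O) = 1 + h/9 (C(h, O) = h*(1/9) + 1 = h/9 + 1 = 1 + h/9)
g(t, S) = t**2 (g(t, S) = t**2*1 = t**2)
g(C(-8, 19), 585)/(-379165) - 431041/(-240179) = (1 + (1/9)*(-8))**2/(-379165) - 431041/(-240179) = (1 - 8/9)**2*(-1/379165) - 431041*(-1/240179) = (1/9)**2*(-1/379165) + 431041/240179 = (1/81)*(-1/379165) + 431041/240179 = -1/30712365 + 431041/240179 = 13238288281786/7376465113335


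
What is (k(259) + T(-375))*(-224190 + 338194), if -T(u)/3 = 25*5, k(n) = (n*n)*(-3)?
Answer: -22985258472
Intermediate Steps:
k(n) = -3*n² (k(n) = n²*(-3) = -3*n²)
T(u) = -375 (T(u) = -75*5 = -3*125 = -375)
(k(259) + T(-375))*(-224190 + 338194) = (-3*259² - 375)*(-224190 + 338194) = (-3*67081 - 375)*114004 = (-201243 - 375)*114004 = -201618*114004 = -22985258472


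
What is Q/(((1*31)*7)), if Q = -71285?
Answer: -71285/217 ≈ -328.50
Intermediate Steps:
Q/(((1*31)*7)) = -71285/((1*31)*7) = -71285/(31*7) = -71285/217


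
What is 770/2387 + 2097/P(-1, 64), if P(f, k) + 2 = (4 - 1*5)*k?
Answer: -21449/682 ≈ -31.450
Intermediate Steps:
P(f, k) = -2 - k (P(f, k) = -2 + (4 - 1*5)*k = -2 + (4 - 5)*k = -2 - k)
770/2387 + 2097/P(-1, 64) = 770/2387 + 2097/(-2 - 1*64) = 770*(1/2387) + 2097/(-2 - 64) = 10/31 + 2097/(-66) = 10/31 + 2097*(-1/66) = 10/31 - 699/22 = -21449/682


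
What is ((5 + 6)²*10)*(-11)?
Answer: -13310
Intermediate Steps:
((5 + 6)²*10)*(-11) = (11²*10)*(-11) = (121*10)*(-11) = 1210*(-11) = -13310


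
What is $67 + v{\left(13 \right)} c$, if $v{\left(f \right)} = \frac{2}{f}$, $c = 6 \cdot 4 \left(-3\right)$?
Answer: $\frac{727}{13} \approx 55.923$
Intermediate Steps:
$c = -72$ ($c = 24 \left(-3\right) = -72$)
$67 + v{\left(13 \right)} c = 67 + \frac{2}{13} \left(-72\right) = 67 - \frac{144}{13} = \frac{727}{13}$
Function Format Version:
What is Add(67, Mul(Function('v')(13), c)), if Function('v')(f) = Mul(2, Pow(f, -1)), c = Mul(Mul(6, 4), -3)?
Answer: Rational(727, 13) ≈ 55.923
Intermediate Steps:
c = -72 (c = Mul(24, -3) = -72)
Add(67, Mul(Function('v')(13), c)) = Add(67, Mul(Mul(2, Pow(13, -1)), -72)) = Add(67, Mul(Mul(2, Rational(1, 13)), -72)) = Add(67, Mul(Rational(2, 13), -72)) = Add(67, Rational(-144, 13)) = Rational(727, 13)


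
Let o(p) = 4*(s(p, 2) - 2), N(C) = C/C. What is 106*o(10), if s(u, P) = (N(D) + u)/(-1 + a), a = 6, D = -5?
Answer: 424/5 ≈ 84.800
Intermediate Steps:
N(C) = 1
s(u, P) = ⅕ + u/5 (s(u, P) = (1 + u)/(-1 + 6) = (1 + u)/5 = (1 + u)*(⅕) = ⅕ + u/5)
o(p) = -36/5 + 4*p/5 (o(p) = 4*((⅕ + p/5) - 2) = 4*(-9/5 + p/5) = -36/5 + 4*p/5)
106*o(10) = 106*(-36/5 + (⅘)*10) = 106*(-36/5 + 8) = 106*(⅘) = 424/5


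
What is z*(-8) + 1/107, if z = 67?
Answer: -57351/107 ≈ -535.99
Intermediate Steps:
z*(-8) + 1/107 = 67*(-8) + 1/107 = -536 + 1/107 = -57351/107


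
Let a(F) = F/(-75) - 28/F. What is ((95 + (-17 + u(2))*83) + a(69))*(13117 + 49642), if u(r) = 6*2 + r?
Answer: -16815458183/1725 ≈ -9.7481e+6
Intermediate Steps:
u(r) = 12 + r
a(F) = -28/F - F/75 (a(F) = F*(-1/75) - 28/F = -F/75 - 28/F = -28/F - F/75)
((95 + (-17 + u(2))*83) + a(69))*(13117 + 49642) = ((95 + (-17 + (12 + 2))*83) + (-28/69 - 1/75*69))*(13117 + 49642) = ((95 + (-17 + 14)*83) + (-28*1/69 - 23/25))*62759 = ((95 - 3*83) + (-28/69 - 23/25))*62759 = ((95 - 249) - 2287/1725)*62759 = (-154 - 2287/1725)*62759 = -267937/1725*62759 = -16815458183/1725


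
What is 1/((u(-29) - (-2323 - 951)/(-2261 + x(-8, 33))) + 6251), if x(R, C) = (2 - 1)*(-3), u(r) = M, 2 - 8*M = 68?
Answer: 283/1766289 ≈ 0.00016022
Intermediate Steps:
M = -33/4 (M = ¼ - ⅛*68 = ¼ - 17/2 = -33/4 ≈ -8.2500)
u(r) = -33/4
x(R, C) = -3 (x(R, C) = 1*(-3) = -3)
1/((u(-29) - (-2323 - 951)/(-2261 + x(-8, 33))) + 6251) = 1/((-33/4 - (-2323 - 951)/(-2261 - 3)) + 6251) = 1/((-33/4 - (-3274)/(-2264)) + 6251) = 1/((-33/4 - (-3274)*(-1)/2264) + 6251) = 1/((-33/4 - 1*1637/1132) + 6251) = 1/((-33/4 - 1637/1132) + 6251) = 1/(-2744/283 + 6251) = 1/(1766289/283) = 283/1766289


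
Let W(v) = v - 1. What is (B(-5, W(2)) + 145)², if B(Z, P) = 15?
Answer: 25600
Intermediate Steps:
W(v) = -1 + v
(B(-5, W(2)) + 145)² = (15 + 145)² = 160² = 25600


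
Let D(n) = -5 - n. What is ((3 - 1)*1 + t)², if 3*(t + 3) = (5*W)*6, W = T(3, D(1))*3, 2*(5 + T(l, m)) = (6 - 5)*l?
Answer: 11236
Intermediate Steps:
T(l, m) = -5 + l/2 (T(l, m) = -5 + ((6 - 5)*l)/2 = -5 + (1*l)/2 = -5 + l/2)
W = -21/2 (W = (-5 + (½)*3)*3 = (-5 + 3/2)*3 = -7/2*3 = -21/2 ≈ -10.500)
t = -108 (t = -3 + ((5*(-21/2))*6)/3 = -3 + (-105/2*6)/3 = -3 + (⅓)*(-315) = -3 - 105 = -108)
((3 - 1)*1 + t)² = ((3 - 1)*1 - 108)² = (2*1 - 108)² = (2 - 108)² = (-106)² = 11236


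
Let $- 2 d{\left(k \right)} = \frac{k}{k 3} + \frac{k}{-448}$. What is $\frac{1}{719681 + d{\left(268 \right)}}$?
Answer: $\frac{672}{483625721} \approx 1.3895 \cdot 10^{-6}$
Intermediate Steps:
$d{\left(k \right)} = - \frac{1}{6} + \frac{k}{896}$ ($d{\left(k \right)} = - \frac{\frac{k}{k 3} + \frac{k}{-448}}{2} = - \frac{\frac{k}{3 k} + k \left(- \frac{1}{448}\right)}{2} = - \frac{k \frac{1}{3 k} - \frac{k}{448}}{2} = - \frac{\frac{1}{3} - \frac{k}{448}}{2} = - \frac{1}{6} + \frac{k}{896}$)
$\frac{1}{719681 + d{\left(268 \right)}} = \frac{1}{719681 + \left(- \frac{1}{6} + \frac{1}{896} \cdot 268\right)} = \frac{1}{719681 + \left(- \frac{1}{6} + \frac{67}{224}\right)} = \frac{1}{719681 + \frac{89}{672}} = \frac{1}{\frac{483625721}{672}} = \frac{672}{483625721}$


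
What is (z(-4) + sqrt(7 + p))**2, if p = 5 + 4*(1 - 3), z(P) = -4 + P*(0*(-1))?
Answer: 4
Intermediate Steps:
z(P) = -4 (z(P) = -4 + P*0 = -4 + 0 = -4)
p = -3 (p = 5 + 4*(-2) = 5 - 8 = -3)
(z(-4) + sqrt(7 + p))**2 = (-4 + sqrt(7 - 3))**2 = (-4 + sqrt(4))**2 = (-4 + 2)**2 = (-2)**2 = 4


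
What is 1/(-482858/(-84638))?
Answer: 42319/241429 ≈ 0.17529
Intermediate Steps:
1/(-482858/(-84638)) = 1/(-482858*(-1/84638)) = 1/(241429/42319) = 42319/241429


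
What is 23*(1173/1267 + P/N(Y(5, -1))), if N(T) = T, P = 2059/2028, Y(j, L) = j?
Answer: 333568379/12847380 ≈ 25.964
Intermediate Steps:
P = 2059/2028 (P = 2059*(1/2028) = 2059/2028 ≈ 1.0153)
23*(1173/1267 + P/N(Y(5, -1))) = 23*(1173/1267 + (2059/2028)/5) = 23*(1173*(1/1267) + (2059/2028)*(1/5)) = 23*(1173/1267 + 2059/10140) = 23*(14502973/12847380) = 333568379/12847380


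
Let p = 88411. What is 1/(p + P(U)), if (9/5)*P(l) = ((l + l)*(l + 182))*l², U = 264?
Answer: 1/9118183771 ≈ 1.0967e-10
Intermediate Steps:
P(l) = 10*l³*(182 + l)/9 (P(l) = 5*(((l + l)*(l + 182))*l²)/9 = 5*(((2*l)*(182 + l))*l²)/9 = 5*((2*l*(182 + l))*l²)/9 = 5*(2*l³*(182 + l))/9 = 10*l³*(182 + l)/9)
1/(p + P(U)) = 1/(88411 + (10/9)*264³*(182 + 264)) = 1/(88411 + (10/9)*18399744*446) = 1/(88411 + 9118095360) = 1/9118183771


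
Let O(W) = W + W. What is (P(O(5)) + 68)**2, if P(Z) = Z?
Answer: 6084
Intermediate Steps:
O(W) = 2*W
(P(O(5)) + 68)**2 = (2*5 + 68)**2 = (10 + 68)**2 = 78**2 = 6084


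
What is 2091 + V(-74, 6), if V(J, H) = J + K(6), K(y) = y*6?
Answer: 2053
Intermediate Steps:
K(y) = 6*y
V(J, H) = 36 + J (V(J, H) = J + 6*6 = J + 36 = 36 + J)
2091 + V(-74, 6) = 2091 + (36 - 74) = 2091 - 38 = 2053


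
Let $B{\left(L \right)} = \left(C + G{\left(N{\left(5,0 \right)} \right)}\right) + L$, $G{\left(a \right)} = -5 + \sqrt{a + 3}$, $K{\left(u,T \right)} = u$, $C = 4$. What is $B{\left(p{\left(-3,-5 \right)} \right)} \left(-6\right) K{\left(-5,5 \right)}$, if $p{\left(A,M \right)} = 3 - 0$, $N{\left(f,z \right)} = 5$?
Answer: $60 + 60 \sqrt{2} \approx 144.85$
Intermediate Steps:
$p{\left(A,M \right)} = 3$ ($p{\left(A,M \right)} = 3 + 0 = 3$)
$G{\left(a \right)} = -5 + \sqrt{3 + a}$
$B{\left(L \right)} = -1 + L + 2 \sqrt{2}$ ($B{\left(L \right)} = \left(4 - \left(5 - \sqrt{3 + 5}\right)\right) + L = \left(4 - \left(5 - \sqrt{8}\right)\right) + L = \left(4 - \left(5 - 2 \sqrt{2}\right)\right) + L = \left(-1 + 2 \sqrt{2}\right) + L = -1 + L + 2 \sqrt{2}$)
$B{\left(p{\left(-3,-5 \right)} \right)} \left(-6\right) K{\left(-5,5 \right)} = \left(-1 + 3 + 2 \sqrt{2}\right) \left(-6\right) \left(-5\right) = \left(2 + 2 \sqrt{2}\right) \left(-6\right) \left(-5\right) = \left(-12 - 12 \sqrt{2}\right) \left(-5\right) = 60 + 60 \sqrt{2}$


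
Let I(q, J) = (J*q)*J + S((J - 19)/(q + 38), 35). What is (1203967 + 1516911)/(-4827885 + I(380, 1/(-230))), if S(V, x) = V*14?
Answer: -3008229925580/5337758630639 ≈ -0.56358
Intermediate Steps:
S(V, x) = 14*V
I(q, J) = q*J**2 + 14*(-19 + J)/(38 + q) (I(q, J) = (J*q)*J + 14*((J - 19)/(q + 38)) = q*J**2 + 14*((-19 + J)/(38 + q)) = q*J**2 + 14*(-19 + J)/(38 + q))
(1203967 + 1516911)/(-4827885 + I(380, 1/(-230))) = (1203967 + 1516911)/(-4827885 + (-266 + 14/(-230) + 380*(1/(-230))**2*(38 + 380))/(38 + 380)) = 2720878/(-4827885 + (-266 + 14*(-1/230) + 380*(-1/230)**2*418)/418) = 2720878/(-4827885 + (-266 - 7/115 + 380*(1/52900)*418)/418) = 2720878/(-4827885 + (-266 - 7/115 + 7942/2645)/418) = 2720878/(-4827885 + (1/418)*(-695789/2645)) = 2720878/(-4827885 - 695789/1105610) = 2720878/(-5337758630639/1105610) = 2720878*(-1105610/5337758630639) = -3008229925580/5337758630639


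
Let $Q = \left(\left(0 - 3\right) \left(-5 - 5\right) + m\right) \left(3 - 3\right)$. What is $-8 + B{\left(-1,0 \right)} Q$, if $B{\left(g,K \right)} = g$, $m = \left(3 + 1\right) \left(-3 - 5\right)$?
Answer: $-8$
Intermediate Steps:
$m = -32$ ($m = 4 \left(-8\right) = -32$)
$Q = 0$ ($Q = \left(\left(0 - 3\right) \left(-5 - 5\right) - 32\right) \left(3 - 3\right) = \left(\left(-3\right) \left(-10\right) - 32\right) 0 = \left(30 - 32\right) 0 = \left(-2\right) 0 = 0$)
$-8 + B{\left(-1,0 \right)} Q = -8 - 0 = -8 + 0 = -8$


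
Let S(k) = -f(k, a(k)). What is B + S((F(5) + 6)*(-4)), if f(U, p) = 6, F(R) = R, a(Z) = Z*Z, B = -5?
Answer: -11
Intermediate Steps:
a(Z) = Z²
S(k) = -6 (S(k) = -1*6 = -6)
B + S((F(5) + 6)*(-4)) = -5 - 6 = -11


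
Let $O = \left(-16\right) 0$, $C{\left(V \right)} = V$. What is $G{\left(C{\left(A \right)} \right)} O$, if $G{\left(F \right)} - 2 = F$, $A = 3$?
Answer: $0$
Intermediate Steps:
$G{\left(F \right)} = 2 + F$
$O = 0$
$G{\left(C{\left(A \right)} \right)} O = \left(2 + 3\right) 0 = 5 \cdot 0 = 0$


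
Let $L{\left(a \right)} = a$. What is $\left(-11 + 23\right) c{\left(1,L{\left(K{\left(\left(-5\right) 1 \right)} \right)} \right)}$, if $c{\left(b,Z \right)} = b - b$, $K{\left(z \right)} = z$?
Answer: $0$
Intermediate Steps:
$c{\left(b,Z \right)} = 0$
$\left(-11 + 23\right) c{\left(1,L{\left(K{\left(\left(-5\right) 1 \right)} \right)} \right)} = \left(-11 + 23\right) 0 = 12 \cdot 0 = 0$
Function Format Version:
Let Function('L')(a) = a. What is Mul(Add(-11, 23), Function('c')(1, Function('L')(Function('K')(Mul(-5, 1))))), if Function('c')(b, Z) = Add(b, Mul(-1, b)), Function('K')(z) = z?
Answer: 0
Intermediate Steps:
Function('c')(b, Z) = 0
Mul(Add(-11, 23), Function('c')(1, Function('L')(Function('K')(Mul(-5, 1))))) = Mul(Add(-11, 23), 0) = Mul(12, 0) = 0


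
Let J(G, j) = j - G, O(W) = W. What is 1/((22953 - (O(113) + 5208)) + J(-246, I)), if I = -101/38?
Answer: 38/679263 ≈ 5.5943e-5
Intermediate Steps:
I = -101/38 (I = -101*1/38 = -101/38 ≈ -2.6579)
1/((22953 - (O(113) + 5208)) + J(-246, I)) = 1/((22953 - (113 + 5208)) + (-101/38 - 1*(-246))) = 1/((22953 - 1*5321) + (-101/38 + 246)) = 1/((22953 - 5321) + 9247/38) = 1/(17632 + 9247/38) = 1/(679263/38) = 38/679263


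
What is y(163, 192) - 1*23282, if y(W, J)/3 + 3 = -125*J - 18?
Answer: -95345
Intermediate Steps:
y(W, J) = -63 - 375*J (y(W, J) = -9 + 3*(-125*J - 18) = -9 + 3*(-18 - 125*J) = -9 + (-54 - 375*J) = -63 - 375*J)
y(163, 192) - 1*23282 = (-63 - 375*192) - 1*23282 = (-63 - 72000) - 23282 = -72063 - 23282 = -95345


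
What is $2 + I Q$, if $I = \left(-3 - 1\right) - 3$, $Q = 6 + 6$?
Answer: $-82$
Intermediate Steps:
$Q = 12$
$I = -7$ ($I = -4 - 3 = -7$)
$2 + I Q = 2 - 84 = -82$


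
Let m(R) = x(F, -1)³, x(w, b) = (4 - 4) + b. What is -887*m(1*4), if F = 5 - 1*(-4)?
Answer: 887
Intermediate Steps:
F = 9 (F = 5 + 4 = 9)
x(w, b) = b (x(w, b) = 0 + b = b)
m(R) = -1 (m(R) = (-1)³ = -1)
-887*m(1*4) = -887*(-1) = 887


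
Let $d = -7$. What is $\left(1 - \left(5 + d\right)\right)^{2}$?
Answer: $9$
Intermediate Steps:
$\left(1 - \left(5 + d\right)\right)^{2} = \left(1 - -2\right)^{2} = \left(1 + \left(-5 + 7\right)\right)^{2} = \left(1 + 2\right)^{2} = 3^{2} = 9$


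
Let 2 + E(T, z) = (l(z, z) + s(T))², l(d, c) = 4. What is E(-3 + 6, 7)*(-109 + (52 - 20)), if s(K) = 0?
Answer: -1078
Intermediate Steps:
E(T, z) = 14 (E(T, z) = -2 + (4 + 0)² = -2 + 4² = -2 + 16 = 14)
E(-3 + 6, 7)*(-109 + (52 - 20)) = 14*(-109 + (52 - 20)) = 14*(-109 + 32) = 14*(-77) = -1078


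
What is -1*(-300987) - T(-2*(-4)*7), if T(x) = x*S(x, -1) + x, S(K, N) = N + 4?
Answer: 300763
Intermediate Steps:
S(K, N) = 4 + N
T(x) = 4*x (T(x) = x*(4 - 1) + x = x*3 + x = 3*x + x = 4*x)
-1*(-300987) - T(-2*(-4)*7) = -1*(-300987) - 4*-2*(-4)*7 = 300987 - 4*8*7 = 300987 - 4*56 = 300987 - 1*224 = 300987 - 224 = 300763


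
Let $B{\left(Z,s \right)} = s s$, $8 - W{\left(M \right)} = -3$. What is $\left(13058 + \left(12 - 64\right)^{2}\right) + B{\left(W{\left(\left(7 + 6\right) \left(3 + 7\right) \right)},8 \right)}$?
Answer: $15826$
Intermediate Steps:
$W{\left(M \right)} = 11$ ($W{\left(M \right)} = 8 - -3 = 8 + 3 = 11$)
$B{\left(Z,s \right)} = s^{2}$
$\left(13058 + \left(12 - 64\right)^{2}\right) + B{\left(W{\left(\left(7 + 6\right) \left(3 + 7\right) \right)},8 \right)} = \left(13058 + \left(12 - 64\right)^{2}\right) + 8^{2} = \left(13058 + \left(-52\right)^{2}\right) + 64 = \left(13058 + 2704\right) + 64 = 15762 + 64 = 15826$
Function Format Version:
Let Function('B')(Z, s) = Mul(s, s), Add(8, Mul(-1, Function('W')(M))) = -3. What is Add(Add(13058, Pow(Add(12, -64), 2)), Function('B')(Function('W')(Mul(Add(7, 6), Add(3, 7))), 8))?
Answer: 15826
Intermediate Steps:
Function('W')(M) = 11 (Function('W')(M) = Add(8, Mul(-1, -3)) = Add(8, 3) = 11)
Function('B')(Z, s) = Pow(s, 2)
Add(Add(13058, Pow(Add(12, -64), 2)), Function('B')(Function('W')(Mul(Add(7, 6), Add(3, 7))), 8)) = Add(Add(13058, Pow(Add(12, -64), 2)), Pow(8, 2)) = Add(Add(13058, Pow(-52, 2)), 64) = Add(Add(13058, 2704), 64) = Add(15762, 64) = 15826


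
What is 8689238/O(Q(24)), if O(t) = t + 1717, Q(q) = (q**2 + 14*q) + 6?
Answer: 280298/85 ≈ 3297.6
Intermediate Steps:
Q(q) = 6 + q**2 + 14*q
O(t) = 1717 + t
8689238/O(Q(24)) = 8689238/(1717 + (6 + 24**2 + 14*24)) = 8689238/(1717 + (6 + 576 + 336)) = 8689238/(1717 + 918) = 8689238/2635 = 8689238*(1/2635) = 280298/85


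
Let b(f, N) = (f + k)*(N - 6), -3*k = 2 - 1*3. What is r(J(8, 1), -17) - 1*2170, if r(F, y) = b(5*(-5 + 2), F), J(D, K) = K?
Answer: -6290/3 ≈ -2096.7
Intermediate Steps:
k = ⅓ (k = -(2 - 1*3)/3 = -(2 - 3)/3 = -⅓*(-1) = ⅓ ≈ 0.33333)
b(f, N) = (-6 + N)*(⅓ + f) (b(f, N) = (f + ⅓)*(N - 6) = (⅓ + f)*(-6 + N) = (-6 + N)*(⅓ + f))
r(F, y) = 88 - 44*F/3 (r(F, y) = -2 - 30*(-5 + 2) + F/3 + F*(5*(-5 + 2)) = -2 - 30*(-3) + F/3 + F*(5*(-3)) = -2 - 6*(-15) + F/3 + F*(-15) = -2 + 90 + F/3 - 15*F = 88 - 44*F/3)
r(J(8, 1), -17) - 1*2170 = (88 - 44/3*1) - 1*2170 = (88 - 44/3) - 2170 = 220/3 - 2170 = -6290/3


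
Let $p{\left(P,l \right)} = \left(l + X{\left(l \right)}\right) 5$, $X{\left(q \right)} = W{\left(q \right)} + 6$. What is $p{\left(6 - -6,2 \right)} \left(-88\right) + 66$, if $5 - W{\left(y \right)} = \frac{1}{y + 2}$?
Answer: $-5544$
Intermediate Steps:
$W{\left(y \right)} = 5 - \frac{1}{2 + y}$ ($W{\left(y \right)} = 5 - \frac{1}{y + 2} = 5 - \frac{1}{2 + y}$)
$X{\left(q \right)} = 6 + \frac{9 + 5 q}{2 + q}$ ($X{\left(q \right)} = \frac{9 + 5 q}{2 + q} + 6 = 6 + \frac{9 + 5 q}{2 + q}$)
$p{\left(P,l \right)} = 5 l + \frac{5 \left(21 + 11 l\right)}{2 + l}$ ($p{\left(P,l \right)} = \left(l + \frac{21 + 11 l}{2 + l}\right) 5 = 5 l + \frac{5 \left(21 + 11 l\right)}{2 + l}$)
$p{\left(6 - -6,2 \right)} \left(-88\right) + 66 = \frac{5 \left(21 + 2^{2} + 13 \cdot 2\right)}{2 + 2} \left(-88\right) + 66 = \frac{5 \left(21 + 4 + 26\right)}{4} \left(-88\right) + 66 = 5 \cdot \frac{1}{4} \cdot 51 \left(-88\right) + 66 = \frac{255}{4} \left(-88\right) + 66 = -5610 + 66 = -5544$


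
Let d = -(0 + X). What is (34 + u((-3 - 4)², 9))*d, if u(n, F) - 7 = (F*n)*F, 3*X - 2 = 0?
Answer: -8020/3 ≈ -2673.3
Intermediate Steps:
X = ⅔ (X = ⅔ + (⅓)*0 = ⅔ + 0 = ⅔ ≈ 0.66667)
u(n, F) = 7 + n*F² (u(n, F) = 7 + (F*n)*F = 7 + n*F²)
d = -⅔ (d = -(0 + ⅔) = -1*⅔ = -⅔ ≈ -0.66667)
(34 + u((-3 - 4)², 9))*d = (34 + (7 + (-3 - 4)²*9²))*(-⅔) = (34 + (7 + (-7)²*81))*(-⅔) = (34 + (7 + 49*81))*(-⅔) = (34 + (7 + 3969))*(-⅔) = (34 + 3976)*(-⅔) = 4010*(-⅔) = -8020/3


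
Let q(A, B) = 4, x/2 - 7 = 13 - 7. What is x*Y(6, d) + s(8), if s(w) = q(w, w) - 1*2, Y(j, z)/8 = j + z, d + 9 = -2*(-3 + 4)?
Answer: -1038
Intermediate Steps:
x = 26 (x = 14 + 2*(13 - 7) = 14 + 2*6 = 14 + 12 = 26)
d = -11 (d = -9 - 2*(-3 + 4) = -9 - 2*1 = -9 - 2 = -11)
Y(j, z) = 8*j + 8*z (Y(j, z) = 8*(j + z) = 8*j + 8*z)
s(w) = 2 (s(w) = 4 - 1*2 = 4 - 2 = 2)
x*Y(6, d) + s(8) = 26*(8*6 + 8*(-11)) + 2 = 26*(48 - 88) + 2 = 26*(-40) + 2 = -1040 + 2 = -1038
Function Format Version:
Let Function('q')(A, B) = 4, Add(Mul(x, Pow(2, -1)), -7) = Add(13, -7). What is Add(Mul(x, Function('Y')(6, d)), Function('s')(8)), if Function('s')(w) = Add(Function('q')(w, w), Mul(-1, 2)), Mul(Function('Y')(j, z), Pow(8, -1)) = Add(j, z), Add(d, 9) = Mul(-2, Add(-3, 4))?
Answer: -1038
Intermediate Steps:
x = 26 (x = Add(14, Mul(2, Add(13, -7))) = Add(14, Mul(2, 6)) = Add(14, 12) = 26)
d = -11 (d = Add(-9, Mul(-2, Add(-3, 4))) = Add(-9, Mul(-2, 1)) = Add(-9, -2) = -11)
Function('Y')(j, z) = Add(Mul(8, j), Mul(8, z)) (Function('Y')(j, z) = Mul(8, Add(j, z)) = Add(Mul(8, j), Mul(8, z)))
Function('s')(w) = 2 (Function('s')(w) = Add(4, Mul(-1, 2)) = Add(4, -2) = 2)
Add(Mul(x, Function('Y')(6, d)), Function('s')(8)) = Add(Mul(26, Add(Mul(8, 6), Mul(8, -11))), 2) = Add(Mul(26, Add(48, -88)), 2) = Add(Mul(26, -40), 2) = Add(-1040, 2) = -1038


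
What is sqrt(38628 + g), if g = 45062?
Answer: sqrt(83690) ≈ 289.29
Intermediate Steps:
sqrt(38628 + g) = sqrt(38628 + 45062) = sqrt(83690)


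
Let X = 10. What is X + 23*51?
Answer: 1183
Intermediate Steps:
X + 23*51 = 10 + 23*51 = 10 + 1173 = 1183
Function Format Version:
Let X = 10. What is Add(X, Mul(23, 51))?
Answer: 1183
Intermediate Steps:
Add(X, Mul(23, 51)) = Add(10, Mul(23, 51)) = Add(10, 1173) = 1183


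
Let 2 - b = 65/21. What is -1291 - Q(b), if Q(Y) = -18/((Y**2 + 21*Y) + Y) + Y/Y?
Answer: -13053262/10097 ≈ -1292.8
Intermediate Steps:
b = -23/21 (b = 2 - 65/21 = -23/21 ≈ -1.0952)
Q(Y) = 1 - 18/(Y**2 + 22*Y) (Q(Y) = -18/(Y**2 + 22*Y) + 1 = 1 - 18/(Y**2 + 22*Y))
-1291 - Q(b) = -1291 - (-18 + (-23/21)**2 + 22*(-23/21))/((-23/21)*(22 - 23/21)) = -1291 - (-21)*(-18 + 529/441 - 506/21)/(23*439/21) = -1291 - (-21)*21*(-18035)/(23*439*441) = -1291 - 1*18035/10097 = -1291 - 18035/10097 = -13053262/10097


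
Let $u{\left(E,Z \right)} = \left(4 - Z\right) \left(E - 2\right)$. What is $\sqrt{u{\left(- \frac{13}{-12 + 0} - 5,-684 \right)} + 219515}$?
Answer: $\frac{\sqrt{1938999}}{3} \approx 464.16$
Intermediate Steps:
$u{\left(E,Z \right)} = \left(-2 + E\right) \left(4 - Z\right)$ ($u{\left(E,Z \right)} = \left(4 - Z\right) \left(-2 + E\right) = \left(-2 + E\right) \left(4 - Z\right)$)
$\sqrt{u{\left(- \frac{13}{-12 + 0} - 5,-684 \right)} + 219515} = \sqrt{\left(-8 + 2 \left(-684\right) + 4 \left(- \frac{13}{-12 + 0} - 5\right) - \left(- \frac{13}{-12 + 0} - 5\right) \left(-684\right)\right) + 219515} = \sqrt{\left(-8 - 1368 + 4 \left(- \frac{13}{-12} - 5\right) - \left(- \frac{13}{-12} - 5\right) \left(-684\right)\right) + 219515} = \sqrt{\left(-8 - 1368 + 4 \left(\left(-13\right) \left(- \frac{1}{12}\right) - 5\right) - \left(\left(-13\right) \left(- \frac{1}{12}\right) - 5\right) \left(-684\right)\right) + 219515} = \sqrt{\left(-8 - 1368 + 4 \left(\frac{13}{12} - 5\right) - \left(\frac{13}{12} - 5\right) \left(-684\right)\right) + 219515} = \sqrt{\left(-8 - 1368 + 4 \left(- \frac{47}{12}\right) - \left(- \frac{47}{12}\right) \left(-684\right)\right) + 219515} = \sqrt{\left(-8 - 1368 - \frac{47}{3} - 2679\right) + 219515} = \sqrt{- \frac{12212}{3} + 219515} = \sqrt{\frac{646333}{3}} = \frac{\sqrt{1938999}}{3}$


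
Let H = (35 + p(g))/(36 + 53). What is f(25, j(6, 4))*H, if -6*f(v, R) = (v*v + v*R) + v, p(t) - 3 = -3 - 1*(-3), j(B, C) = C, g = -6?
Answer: -4750/89 ≈ -53.371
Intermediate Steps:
p(t) = 3 (p(t) = 3 + (-3 - 1*(-3)) = 3 + (-3 + 3) = 3 + 0 = 3)
H = 38/89 (H = (35 + 3)/(36 + 53) = 38/89 ≈ 0.42697)
f(v, R) = -v/6 - v**2/6 - R*v/6 (f(v, R) = -((v*v + v*R) + v)/6 = -((v**2 + R*v) + v)/6 = -(v + v**2 + R*v)/6 = -v/6 - v**2/6 - R*v/6)
f(25, j(6, 4))*H = -1/6*25*(1 + 4 + 25)*(38/89) = -1/6*25*30*(38/89) = -125*38/89 = -4750/89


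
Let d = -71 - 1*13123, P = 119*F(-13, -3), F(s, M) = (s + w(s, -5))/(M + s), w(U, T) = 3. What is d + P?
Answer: -104957/8 ≈ -13120.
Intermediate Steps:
F(s, M) = (3 + s)/(M + s) (F(s, M) = (s + 3)/(M + s) = (3 + s)/(M + s))
P = 595/8 (P = 119*((3 - 13)/(-3 - 13)) = 119*(-10/(-16)) = 119*(-1/16*(-10)) = 119*(5/8) = 595/8 ≈ 74.375)
d = -13194 (d = -71 - 13123 = -13194)
d + P = -13194 + 595/8 = -104957/8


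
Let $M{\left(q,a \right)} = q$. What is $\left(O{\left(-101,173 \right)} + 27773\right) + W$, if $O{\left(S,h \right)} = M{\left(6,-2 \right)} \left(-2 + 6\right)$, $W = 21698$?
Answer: $49495$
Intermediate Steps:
$O{\left(S,h \right)} = 24$ ($O{\left(S,h \right)} = 6 \left(-2 + 6\right) = 6 \cdot 4 = 24$)
$\left(O{\left(-101,173 \right)} + 27773\right) + W = \left(24 + 27773\right) + 21698 = 27797 + 21698 = 49495$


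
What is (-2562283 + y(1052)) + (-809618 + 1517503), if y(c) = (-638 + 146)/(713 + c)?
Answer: -3273012962/1765 ≈ -1.8544e+6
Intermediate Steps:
y(c) = -492/(713 + c)
(-2562283 + y(1052)) + (-809618 + 1517503) = (-2562283 - 492/(713 + 1052)) + (-809618 + 1517503) = (-2562283 - 492/1765) + 707885 = -4522429987/1765 + 707885 = -3273012962/1765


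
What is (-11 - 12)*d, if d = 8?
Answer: -184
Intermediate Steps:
(-11 - 12)*d = (-11 - 12)*8 = -23*8 = -184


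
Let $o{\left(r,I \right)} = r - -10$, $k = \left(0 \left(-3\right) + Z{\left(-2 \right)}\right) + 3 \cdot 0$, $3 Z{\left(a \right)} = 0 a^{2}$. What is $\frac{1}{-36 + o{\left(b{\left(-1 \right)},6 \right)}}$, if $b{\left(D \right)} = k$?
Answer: $- \frac{1}{26} \approx -0.038462$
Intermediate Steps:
$Z{\left(a \right)} = 0$ ($Z{\left(a \right)} = \frac{0 a^{2}}{3} = \frac{1}{3} \cdot 0 = 0$)
$k = 0$ ($k = \left(0 \left(-3\right) + 0\right) + 3 \cdot 0 = \left(0 + 0\right) + 0 = 0 + 0 = 0$)
$b{\left(D \right)} = 0$
$o{\left(r,I \right)} = 10 + r$ ($o{\left(r,I \right)} = r + 10 = 10 + r$)
$\frac{1}{-36 + o{\left(b{\left(-1 \right)},6 \right)}} = \frac{1}{-36 + \left(10 + 0\right)} = \frac{1}{-36 + 10} = \frac{1}{-26} = - \frac{1}{26}$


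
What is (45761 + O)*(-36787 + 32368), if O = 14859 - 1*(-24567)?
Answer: -376441353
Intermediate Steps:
O = 39426 (O = 14859 + 24567 = 39426)
(45761 + O)*(-36787 + 32368) = (45761 + 39426)*(-36787 + 32368) = 85187*(-4419) = -376441353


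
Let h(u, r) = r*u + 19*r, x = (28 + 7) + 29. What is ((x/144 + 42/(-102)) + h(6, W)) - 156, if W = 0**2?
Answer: -23863/153 ≈ -155.97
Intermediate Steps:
x = 64 (x = 35 + 29 = 64)
W = 0
h(u, r) = 19*r + r*u
((x/144 + 42/(-102)) + h(6, W)) - 156 = ((64/144 + 42/(-102)) + 0*(19 + 6)) - 156 = ((64*(1/144) + 42*(-1/102)) + 0*25) - 156 = ((4/9 - 7/17) + 0) - 156 = (5/153 + 0) - 156 = 5/153 - 156 = -23863/153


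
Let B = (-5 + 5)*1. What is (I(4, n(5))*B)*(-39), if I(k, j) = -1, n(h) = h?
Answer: 0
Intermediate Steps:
B = 0 (B = 0*1 = 0)
(I(4, n(5))*B)*(-39) = -1*0*(-39) = 0*(-39) = 0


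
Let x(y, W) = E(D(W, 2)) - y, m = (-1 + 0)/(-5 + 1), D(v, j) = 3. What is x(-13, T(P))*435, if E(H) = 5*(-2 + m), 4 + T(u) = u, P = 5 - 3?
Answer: 7395/4 ≈ 1848.8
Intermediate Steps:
P = 2
T(u) = -4 + u
m = 1/4 (m = -1/(-4) = -1*(-1/4) = 1/4 ≈ 0.25000)
E(H) = -35/4 (E(H) = 5*(-2 + 1/4) = 5*(-7/4) = -35/4)
x(y, W) = -35/4 - y
x(-13, T(P))*435 = (-35/4 - 1*(-13))*435 = (-35/4 + 13)*435 = (17/4)*435 = 7395/4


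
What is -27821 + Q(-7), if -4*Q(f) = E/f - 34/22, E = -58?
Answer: -8569387/308 ≈ -27823.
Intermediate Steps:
Q(f) = 17/44 + 29/(2*f) (Q(f) = -(-58/f - 34/22)/4 = -(-58/f - 34*1/22)/4 = -(-58/f - 17/11)/4 = -(-17/11 - 58/f)/4 = 17/44 + 29/(2*f))
-27821 + Q(-7) = -27821 + (1/44)*(638 + 17*(-7))/(-7) = -27821 + (1/44)*(-⅐)*(638 - 119) = -27821 + (1/44)*(-⅐)*519 = -27821 - 519/308 = -8569387/308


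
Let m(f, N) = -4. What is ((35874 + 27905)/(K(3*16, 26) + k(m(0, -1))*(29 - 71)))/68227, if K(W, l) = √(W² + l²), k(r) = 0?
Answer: 63779*√745/101658230 ≈ 0.017124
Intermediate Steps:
((35874 + 27905)/(K(3*16, 26) + k(m(0, -1))*(29 - 71)))/68227 = ((35874 + 27905)/(√((3*16)² + 26²) + 0*(29 - 71)))/68227 = (63779/(√(48² + 676) + 0*(-42)))*(1/68227) = (63779/(√(2304 + 676) + 0))*(1/68227) = (63779/(√2980 + 0))*(1/68227) = (63779/(2*√745 + 0))*(1/68227) = (63779/((2*√745)))*(1/68227) = (63779*(√745/1490))*(1/68227) = (63779*√745/1490)*(1/68227) = 63779*√745/101658230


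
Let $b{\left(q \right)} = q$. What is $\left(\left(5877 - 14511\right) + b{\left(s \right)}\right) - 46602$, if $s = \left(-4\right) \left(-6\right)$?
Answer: $-55212$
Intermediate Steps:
$s = 24$
$\left(\left(5877 - 14511\right) + b{\left(s \right)}\right) - 46602 = \left(\left(5877 - 14511\right) + 24\right) - 46602 = \left(-8634 + 24\right) - 46602 = -8610 - 46602 = -55212$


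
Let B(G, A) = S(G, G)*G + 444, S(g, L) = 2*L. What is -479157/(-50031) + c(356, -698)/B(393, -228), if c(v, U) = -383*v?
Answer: 72070213/7888221 ≈ 9.1364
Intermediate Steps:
B(G, A) = 444 + 2*G² (B(G, A) = (2*G)*G + 444 = 2*G² + 444 = 444 + 2*G²)
-479157/(-50031) + c(356, -698)/B(393, -228) = -479157/(-50031) + (-383*356)/(444 + 2*393²) = -479157*(-1/50031) - 136348/(444 + 2*154449) = 159719/16677 - 136348/(444 + 308898) = 159719/16677 - 136348/309342 = 159719/16677 - 136348*1/309342 = 159719/16677 - 68174/154671 = 72070213/7888221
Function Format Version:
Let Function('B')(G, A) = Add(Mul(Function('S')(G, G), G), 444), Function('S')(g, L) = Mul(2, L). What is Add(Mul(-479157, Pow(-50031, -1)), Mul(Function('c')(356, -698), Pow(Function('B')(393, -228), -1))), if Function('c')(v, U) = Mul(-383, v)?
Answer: Rational(72070213, 7888221) ≈ 9.1364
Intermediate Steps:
Function('B')(G, A) = Add(444, Mul(2, Pow(G, 2))) (Function('B')(G, A) = Add(Mul(Mul(2, G), G), 444) = Add(Mul(2, Pow(G, 2)), 444) = Add(444, Mul(2, Pow(G, 2))))
Add(Mul(-479157, Pow(-50031, -1)), Mul(Function('c')(356, -698), Pow(Function('B')(393, -228), -1))) = Add(Mul(-479157, Pow(-50031, -1)), Mul(Mul(-383, 356), Pow(Add(444, Mul(2, Pow(393, 2))), -1))) = Add(Mul(-479157, Rational(-1, 50031)), Mul(-136348, Pow(Add(444, Mul(2, 154449)), -1))) = Add(Rational(159719, 16677), Mul(-136348, Pow(Add(444, 308898), -1))) = Add(Rational(159719, 16677), Mul(-136348, Pow(309342, -1))) = Add(Rational(159719, 16677), Mul(-136348, Rational(1, 309342))) = Add(Rational(159719, 16677), Rational(-68174, 154671)) = Rational(72070213, 7888221)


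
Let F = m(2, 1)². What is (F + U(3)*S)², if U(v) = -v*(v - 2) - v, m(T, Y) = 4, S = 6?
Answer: 400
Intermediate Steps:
F = 16 (F = 4² = 16)
U(v) = -v - v*(-2 + v) (U(v) = -v*(-2 + v) - v = -v - v*(-2 + v))
(F + U(3)*S)² = (16 + (3*(1 - 1*3))*6)² = (16 + (3*(1 - 3))*6)² = (16 + (3*(-2))*6)² = (16 - 6*6)² = (16 - 36)² = (-20)² = 400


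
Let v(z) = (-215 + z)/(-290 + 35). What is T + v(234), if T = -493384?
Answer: -125812939/255 ≈ -4.9338e+5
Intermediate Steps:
v(z) = 43/51 - z/255 (v(z) = (-215 + z)/(-255) = (-215 + z)*(-1/255) = 43/51 - z/255)
T + v(234) = -493384 + (43/51 - 1/255*234) = -493384 + (43/51 - 78/85) = -493384 - 19/255 = -125812939/255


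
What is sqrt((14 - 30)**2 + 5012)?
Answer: 2*sqrt(1317) ≈ 72.581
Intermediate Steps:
sqrt((14 - 30)**2 + 5012) = sqrt((-16)**2 + 5012) = sqrt(256 + 5012) = sqrt(5268) = 2*sqrt(1317)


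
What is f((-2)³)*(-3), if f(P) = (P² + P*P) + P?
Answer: -360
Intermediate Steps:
f(P) = P + 2*P² (f(P) = (P² + P²) + P = 2*P² + P = P + 2*P²)
f((-2)³)*(-3) = ((-2)³*(1 + 2*(-2)³))*(-3) = -8*(1 + 2*(-8))*(-3) = -8*(1 - 16)*(-3) = -8*(-15)*(-3) = 120*(-3) = -360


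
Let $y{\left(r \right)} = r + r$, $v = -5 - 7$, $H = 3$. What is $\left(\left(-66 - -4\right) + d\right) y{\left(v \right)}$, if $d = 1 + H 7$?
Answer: $960$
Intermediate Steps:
$v = -12$ ($v = -5 - 7 = -12$)
$y{\left(r \right)} = 2 r$
$d = 22$ ($d = 1 + 3 \cdot 7 = 1 + 21 = 22$)
$\left(\left(-66 - -4\right) + d\right) y{\left(v \right)} = \left(\left(-66 - -4\right) + 22\right) 2 \left(-12\right) = \left(\left(-66 + 4\right) + 22\right) \left(-24\right) = \left(-62 + 22\right) \left(-24\right) = \left(-40\right) \left(-24\right) = 960$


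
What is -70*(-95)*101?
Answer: 671650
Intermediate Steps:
-70*(-95)*101 = 6650*101 = 671650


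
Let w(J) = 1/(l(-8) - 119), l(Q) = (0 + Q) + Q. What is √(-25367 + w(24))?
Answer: I*√51368190/45 ≈ 159.27*I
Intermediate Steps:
l(Q) = 2*Q (l(Q) = Q + Q = 2*Q)
w(J) = -1/135 (w(J) = 1/(2*(-8) - 119) = 1/(-16 - 119) = 1/(-135) = -1/135)
√(-25367 + w(24)) = √(-25367 - 1/135) = √(-3424546/135) = I*√51368190/45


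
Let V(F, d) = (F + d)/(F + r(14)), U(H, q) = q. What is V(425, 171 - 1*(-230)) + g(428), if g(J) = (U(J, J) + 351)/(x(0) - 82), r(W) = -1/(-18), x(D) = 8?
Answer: -694271/80882 ≈ -8.5838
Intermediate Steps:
r(W) = 1/18 (r(W) = -1*(-1/18) = 1/18)
g(J) = -351/74 - J/74 (g(J) = (J + 351)/(8 - 82) = (351 + J)/(-74) = (351 + J)*(-1/74) = -351/74 - J/74)
V(F, d) = (F + d)/(1/18 + F) (V(F, d) = (F + d)/(F + 1/18) = (F + d)/(1/18 + F))
V(425, 171 - 1*(-230)) + g(428) = 18*(425 + (171 - 1*(-230)))/(1 + 18*425) + (-351/74 - 1/74*428) = 18*(425 + (171 + 230))/(1 + 7650) + (-351/74 - 214/37) = 18*(425 + 401)/7651 - 779/74 = 18*(1/7651)*826 - 779/74 = 2124/1093 - 779/74 = -694271/80882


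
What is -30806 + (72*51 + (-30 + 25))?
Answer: -27139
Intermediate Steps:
-30806 + (72*51 + (-30 + 25)) = -30806 + (3672 - 5) = -30806 + 3667 = -27139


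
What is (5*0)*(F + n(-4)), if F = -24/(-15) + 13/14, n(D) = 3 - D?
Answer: 0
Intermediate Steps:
F = 177/70 (F = -24*(-1/15) + 13*(1/14) = 8/5 + 13/14 = 177/70 ≈ 2.5286)
(5*0)*(F + n(-4)) = (5*0)*(177/70 + (3 - 1*(-4))) = 0*(177/70 + (3 + 4)) = 0*(177/70 + 7) = 0*(667/70) = 0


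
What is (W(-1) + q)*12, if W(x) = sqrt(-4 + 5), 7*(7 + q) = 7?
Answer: -60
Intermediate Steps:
q = -6 (q = -7 + (1/7)*7 = -7 + 1 = -6)
W(x) = 1 (W(x) = sqrt(1) = 1)
(W(-1) + q)*12 = (1 - 6)*12 = -5*12 = -60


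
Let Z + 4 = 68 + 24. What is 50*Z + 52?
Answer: 4452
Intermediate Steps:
Z = 88 (Z = -4 + (68 + 24) = -4 + 92 = 88)
50*Z + 52 = 50*88 + 52 = 4400 + 52 = 4452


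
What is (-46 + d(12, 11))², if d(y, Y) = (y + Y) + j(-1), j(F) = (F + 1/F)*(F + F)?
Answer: 361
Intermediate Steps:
j(F) = 2*F*(F + 1/F) (j(F) = (F + 1/F)*(2*F) = 2*F*(F + 1/F))
d(y, Y) = 4 + Y + y (d(y, Y) = (y + Y) + (2 + 2*(-1)²) = (Y + y) + (2 + 2*1) = (Y + y) + (2 + 2) = (Y + y) + 4 = 4 + Y + y)
(-46 + d(12, 11))² = (-46 + (4 + 11 + 12))² = (-46 + 27)² = (-19)² = 361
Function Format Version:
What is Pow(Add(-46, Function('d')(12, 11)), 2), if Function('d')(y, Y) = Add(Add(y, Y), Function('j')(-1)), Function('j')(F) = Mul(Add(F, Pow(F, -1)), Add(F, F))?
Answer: 361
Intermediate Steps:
Function('j')(F) = Mul(2, F, Add(F, Pow(F, -1))) (Function('j')(F) = Mul(Add(F, Pow(F, -1)), Mul(2, F)) = Mul(2, F, Add(F, Pow(F, -1))))
Function('d')(y, Y) = Add(4, Y, y) (Function('d')(y, Y) = Add(Add(y, Y), Add(2, Mul(2, Pow(-1, 2)))) = Add(Add(Y, y), Add(2, Mul(2, 1))) = Add(Add(Y, y), Add(2, 2)) = Add(Add(Y, y), 4) = Add(4, Y, y))
Pow(Add(-46, Function('d')(12, 11)), 2) = Pow(Add(-46, Add(4, 11, 12)), 2) = Pow(Add(-46, 27), 2) = Pow(-19, 2) = 361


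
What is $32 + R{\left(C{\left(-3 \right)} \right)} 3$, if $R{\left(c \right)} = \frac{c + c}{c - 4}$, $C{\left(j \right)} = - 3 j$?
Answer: $\frac{214}{5} \approx 42.8$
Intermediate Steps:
$R{\left(c \right)} = \frac{2 c}{-4 + c}$
$32 + R{\left(C{\left(-3 \right)} \right)} 3 = 32 + \frac{2 \left(\left(-3\right) \left(-3\right)\right)}{-4 - -9} \cdot 3 = 32 + 2 \cdot 9 \frac{1}{-4 + 9} \cdot 3 = 32 + 2 \cdot 9 \cdot \frac{1}{5} \cdot 3 = 32 + \frac{18}{5} \cdot 3 = 32 + \frac{54}{5} = \frac{214}{5}$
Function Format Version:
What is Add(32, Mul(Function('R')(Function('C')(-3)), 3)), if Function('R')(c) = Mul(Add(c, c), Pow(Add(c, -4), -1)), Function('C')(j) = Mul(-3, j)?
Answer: Rational(214, 5) ≈ 42.800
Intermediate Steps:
Function('R')(c) = Mul(2, c, Pow(Add(-4, c), -1)) (Function('R')(c) = Mul(Mul(2, c), Pow(Add(-4, c), -1)) = Mul(2, c, Pow(Add(-4, c), -1)))
Add(32, Mul(Function('R')(Function('C')(-3)), 3)) = Add(32, Mul(Mul(2, Mul(-3, -3), Pow(Add(-4, Mul(-3, -3)), -1)), 3)) = Add(32, Mul(Mul(2, 9, Pow(Add(-4, 9), -1)), 3)) = Add(32, Mul(Mul(2, 9, Pow(5, -1)), 3)) = Add(32, Mul(Mul(2, 9, Rational(1, 5)), 3)) = Add(32, Mul(Rational(18, 5), 3)) = Add(32, Rational(54, 5)) = Rational(214, 5)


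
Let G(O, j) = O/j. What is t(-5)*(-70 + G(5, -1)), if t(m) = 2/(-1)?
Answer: 150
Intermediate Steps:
t(m) = -2 (t(m) = 2*(-1) = -2)
t(-5)*(-70 + G(5, -1)) = -2*(-70 + 5/(-1)) = -2*(-70 + 5*(-1)) = -2*(-70 - 5) = -2*(-75) = 150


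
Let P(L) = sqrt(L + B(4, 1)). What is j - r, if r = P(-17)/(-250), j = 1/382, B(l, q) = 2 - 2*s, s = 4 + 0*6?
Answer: 1/382 + I*sqrt(23)/250 ≈ 0.0026178 + 0.019183*I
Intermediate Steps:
s = 4 (s = 4 + 0 = 4)
B(l, q) = -6 (B(l, q) = 2 - 2*4 = 2 - 8 = -6)
P(L) = sqrt(-6 + L) (P(L) = sqrt(L - 6) = sqrt(-6 + L))
j = 1/382 (j = 1*(1/382) = 1/382 ≈ 0.0026178)
r = -I*sqrt(23)/250 (r = sqrt(-6 - 17)/(-250) = sqrt(-23)*(-1/250) = (I*sqrt(23))*(-1/250) = -I*sqrt(23)/250 ≈ -0.019183*I)
j - r = 1/382 - (-1)*I*sqrt(23)/250 = 1/382 + I*sqrt(23)/250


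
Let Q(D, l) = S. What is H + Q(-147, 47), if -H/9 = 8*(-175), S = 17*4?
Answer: 12668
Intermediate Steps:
S = 68
Q(D, l) = 68
H = 12600 (H = -72*(-175) = -9*(-1400) = 12600)
H + Q(-147, 47) = 12600 + 68 = 12668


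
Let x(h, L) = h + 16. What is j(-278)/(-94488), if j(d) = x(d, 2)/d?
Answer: -131/13133832 ≈ -9.9742e-6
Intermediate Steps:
x(h, L) = 16 + h
j(d) = (16 + d)/d
j(-278)/(-94488) = ((16 - 278)/(-278))/(-94488) = -1/278*(-262)*(-1/94488) = (131/139)*(-1/94488) = -131/13133832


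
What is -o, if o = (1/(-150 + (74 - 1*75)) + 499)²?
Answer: -5677321104/22801 ≈ -2.4899e+5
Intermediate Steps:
o = 5677321104/22801 (o = (1/(-150 + (74 - 75)) + 499)² = (1/(-150 - 1) + 499)² = (1/(-151) + 499)² = (-1/151 + 499)² = (75348/151)² = 5677321104/22801 ≈ 2.4899e+5)
-o = -1*5677321104/22801 = -5677321104/22801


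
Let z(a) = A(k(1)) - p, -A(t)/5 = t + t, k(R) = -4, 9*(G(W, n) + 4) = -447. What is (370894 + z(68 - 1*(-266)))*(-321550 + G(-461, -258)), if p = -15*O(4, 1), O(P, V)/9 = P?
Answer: -358402201414/3 ≈ -1.1947e+11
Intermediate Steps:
O(P, V) = 9*P
p = -540 (p = -135*4 = -15*36 = -540)
G(W, n) = -161/3 (G(W, n) = -4 + (⅑)*(-447) = -4 - 149/3 = -161/3)
A(t) = -10*t (A(t) = -5*(t + t) = -10*t)
z(a) = 580 (z(a) = -10*(-4) - 1*(-540) = 40 + 540 = 580)
(370894 + z(68 - 1*(-266)))*(-321550 + G(-461, -258)) = (370894 + 580)*(-321550 - 161/3) = 371474*(-964811/3) = -358402201414/3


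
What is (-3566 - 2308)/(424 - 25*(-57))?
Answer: -5874/1849 ≈ -3.1769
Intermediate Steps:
(-3566 - 2308)/(424 - 25*(-57)) = -5874/(424 + 1425) = -5874/1849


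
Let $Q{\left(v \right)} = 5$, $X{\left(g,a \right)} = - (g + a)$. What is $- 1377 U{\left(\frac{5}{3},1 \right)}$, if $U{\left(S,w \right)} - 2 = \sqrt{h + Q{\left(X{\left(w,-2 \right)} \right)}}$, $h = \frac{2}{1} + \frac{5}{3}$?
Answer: $-2754 - 459 \sqrt{78} \approx -6807.8$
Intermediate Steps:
$X{\left(g,a \right)} = - a - g$ ($X{\left(g,a \right)} = - (a + g) = - a - g$)
$h = \frac{11}{3}$ ($h = 2 \cdot 1 + 5 \cdot \frac{1}{3} = 2 + \frac{5}{3} = \frac{11}{3} \approx 3.6667$)
$U{\left(S,w \right)} = 2 + \frac{\sqrt{78}}{3}$ ($U{\left(S,w \right)} = 2 + \sqrt{\frac{11}{3} + 5} = 2 + \sqrt{\frac{26}{3}} = 2 + \frac{\sqrt{78}}{3}$)
$- 1377 U{\left(\frac{5}{3},1 \right)} = - 1377 \left(2 + \frac{\sqrt{78}}{3}\right) = -2754 - 459 \sqrt{78}$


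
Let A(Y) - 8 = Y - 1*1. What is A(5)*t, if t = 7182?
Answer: 86184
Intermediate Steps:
A(Y) = 7 + Y (A(Y) = 8 + (Y - 1*1) = 8 + (Y - 1) = 8 + (-1 + Y) = 7 + Y)
A(5)*t = (7 + 5)*7182 = 12*7182 = 86184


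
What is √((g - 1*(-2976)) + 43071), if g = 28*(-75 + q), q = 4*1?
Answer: √44059 ≈ 209.90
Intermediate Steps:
q = 4
g = -1988 (g = 28*(-75 + 4) = 28*(-71) = -1988)
√((g - 1*(-2976)) + 43071) = √((-1988 - 1*(-2976)) + 43071) = √((-1988 + 2976) + 43071) = √(988 + 43071) = √44059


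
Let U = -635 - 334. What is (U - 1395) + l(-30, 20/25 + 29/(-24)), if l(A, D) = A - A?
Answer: -2364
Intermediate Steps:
l(A, D) = 0
U = -969
(U - 1395) + l(-30, 20/25 + 29/(-24)) = (-969 - 1395) + 0 = -2364 + 0 = -2364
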